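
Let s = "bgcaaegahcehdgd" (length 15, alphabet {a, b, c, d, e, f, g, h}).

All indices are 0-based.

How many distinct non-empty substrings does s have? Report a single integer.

112

rank | idx | suffix
   0 |   3 | aaegahcehdgd
   1 |   4 | aegahcehdgd
   2 |   7 | ahcehdgd
   3 |   0 | bgcaaegahcehdgd
   4 |   2 | caaegahcehdgd
   5 |   9 | cehdgd
   6 |  14 | d
   7 |  12 | dgd
   8 |   5 | egahcehdgd
   9 |  10 | ehdgd
  10 |   6 | gahcehdgd
  11 |   1 | gcaaegahcehdgd
  12 |  13 | gd
  13 |   8 | hcehdgd
  14 |  11 | hdgd

SA = [3, 4, 7, 0, 2, 9, 14, 12, 5, 10, 6, 1, 13, 8, 11]
[i] adj suffixes → lcp
  [1] 3/4 → 1 ('a')
  [2] 4/7 → 1 ('a')
  [3] 7/0 → 0 ('')
  [4] 0/2 → 0 ('')
  [5] 2/9 → 1 ('c')
  [6] 9/14 → 0 ('')
  [7] 14/12 → 1 ('d')
  [8] 12/5 → 0 ('')
  [9] 5/10 → 1 ('e')
  [10] 10/6 → 0 ('')
  [11] 6/1 → 1 ('g')
  [12] 1/13 → 1 ('g')
  [13] 13/8 → 0 ('')
  [14] 8/11 → 1 ('h')

n(n+1)/2 = 15·16/2 = 120
Σ LCP = 0 + 1 + 1 + 0 + 0 + 1 + 0 + 1 + 0 + 1 + 0 + 1 + 1 + 0 + 1 = 8
distinct = 120 − 8 = 112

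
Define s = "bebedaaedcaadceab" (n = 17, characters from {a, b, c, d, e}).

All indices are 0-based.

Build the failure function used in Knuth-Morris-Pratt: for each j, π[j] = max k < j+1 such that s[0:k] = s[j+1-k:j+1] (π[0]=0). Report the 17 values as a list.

[0, 0, 1, 2, 0, 0, 0, 0, 0, 0, 0, 0, 0, 0, 0, 0, 1]

π[0] = 0
j=1 s[j]='e': π[1]=0 (border '')
j=2 s[j]='b': π[2]=1 (border 'b')
j=3 s[j]='e': π[3]=2 (border 'be')
j=4 s[j]='d': k: 2→0; π[4]=0 (border '')
j=5 s[j]='a': π[5]=0 (border '')
j=6 s[j]='a': π[6]=0 (border '')
j=7 s[j]='e': π[7]=0 (border '')
j=8 s[j]='d': π[8]=0 (border '')
j=9 s[j]='c': π[9]=0 (border '')
j=10 s[j]='a': π[10]=0 (border '')
j=11 s[j]='a': π[11]=0 (border '')
j=12 s[j]='d': π[12]=0 (border '')
j=13 s[j]='c': π[13]=0 (border '')
j=14 s[j]='e': π[14]=0 (border '')
j=15 s[j]='a': π[15]=0 (border '')
j=16 s[j]='b': π[16]=1 (border 'b')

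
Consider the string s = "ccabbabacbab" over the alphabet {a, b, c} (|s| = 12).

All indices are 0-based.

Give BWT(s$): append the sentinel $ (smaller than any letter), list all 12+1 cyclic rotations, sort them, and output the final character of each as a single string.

bbbcbacbaaca$

rank  rotation       last
    0  $ccabbabacbab  b
    1  ab$ccabbabacb  b
    2  abacbab$ccabb  b
    3  abbabacbab$cc  c
    4  acbab$ccabbab  b
    5  b$ccabbabacba  a
    6  bab$ccabbabac  c
    7  babacbab$ccab  b
    8  bacbab$ccabba  a
    9  bbabacbab$cca  a
   10  cabbabacbab$c  c
   11  cbab$ccabbaba  a
   12  ccabbabacbab$  $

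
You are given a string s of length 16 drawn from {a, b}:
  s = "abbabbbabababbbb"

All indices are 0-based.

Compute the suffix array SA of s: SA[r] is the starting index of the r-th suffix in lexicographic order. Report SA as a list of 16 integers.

rank | idx | suffix
   0 |   7 | abababbbb
   1 |   9 | ababbbb
   2 |   0 | abbabbbabababbbb
   3 |   3 | abbbabababbbb
   4 |  11 | abbbb
   5 |  15 | b
   6 |   6 | babababbbb
   7 |   8 | bababbbb
   8 |   2 | babbbabababbbb
   9 |  10 | babbbb
  10 |  14 | bb
  11 |   5 | bbabababbbb
  12 |   1 | bbabbbabababbbb
  13 |  13 | bbb
  14 |   4 | bbbabababbbb
  15 |  12 | bbbb

[7, 9, 0, 3, 11, 15, 6, 8, 2, 10, 14, 5, 1, 13, 4, 12]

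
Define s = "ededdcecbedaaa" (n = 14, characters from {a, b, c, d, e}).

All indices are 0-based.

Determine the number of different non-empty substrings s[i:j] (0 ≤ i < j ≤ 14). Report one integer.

93

rank | idx | suffix
   0 |  13 | a
   1 |  12 | aa
   2 |  11 | aaa
   3 |   8 | bedaaa
   4 |   7 | cbedaaa
   5 |   5 | cecbedaaa
   6 |  10 | daaa
   7 |   4 | dcecbedaaa
   8 |   3 | ddcecbedaaa
   9 |   1 | deddcecbedaaa
  10 |   6 | ecbedaaa
  11 |   9 | edaaa
  12 |   2 | eddcecbedaaa
  13 |   0 | ededdcecbedaaa

SA = [13, 12, 11, 8, 7, 5, 10, 4, 3, 1, 6, 9, 2, 0]
[i] adj suffixes → lcp
  [1] 13/12 → 1 ('a')
  [2] 12/11 → 2 ('aa')
  [3] 11/8 → 0 ('')
  [4] 8/7 → 0 ('')
  [5] 7/5 → 1 ('c')
  [6] 5/10 → 0 ('')
  [7] 10/4 → 1 ('d')
  [8] 4/3 → 1 ('d')
  [9] 3/1 → 1 ('d')
  [10] 1/6 → 0 ('')
  [11] 6/9 → 1 ('e')
  [12] 9/2 → 2 ('ed')
  [13] 2/0 → 2 ('ed')

n(n+1)/2 = 14·15/2 = 105
Σ LCP = 0 + 1 + 2 + 0 + 0 + 1 + 0 + 1 + 1 + 1 + 0 + 1 + 2 + 2 = 12
distinct = 105 − 12 = 93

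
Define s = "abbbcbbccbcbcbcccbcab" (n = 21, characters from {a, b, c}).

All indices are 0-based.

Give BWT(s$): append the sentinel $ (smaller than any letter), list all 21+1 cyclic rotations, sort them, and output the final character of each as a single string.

rank  rotation                last
    0  $abbbcbbccbcbcbcccbcab  b
    1  ab$abbbcbbccbcbcbcccbc  c
    2  abbbcbbccbcbcbcccbcab$  $
    3  b$abbbcbbccbcbcbcccbca  a
    4  bbbcbbccbcbcbcccbcab$a  a
    5  bbcbbccbcbcbcccbcab$ab  b
    6  bbccbcbcbcccbcab$abbbc  c
    7  bcab$abbbcbbccbcbcbccc  c
    8  bcbbccbcbcbcccbcab$abb  b
    9  bcbcbcccbcab$abbbcbbcc  c
   10  bcbcccbcab$abbbcbbccbc  c
   11  bccbcbcbcccbcab$abbbcb  b
   12  bcccbcab$abbbcbbccbcbc  c
   13  cab$abbbcbbccbcbcbcccb  b
   14  cbbccbcbcbcccbcab$abbb  b
   15  cbcab$abbbcbbccbcbcbcc  c
   16  cbcbcbcccbcab$abbbcbbc  c
   17  cbcbcccbcab$abbbcbbccb  b
   18  cbcccbcab$abbbcbbccbcb  b
   19  ccbcab$abbbcbbccbcbcbc  c
   20  ccbcbcbcccbcab$abbbcbb  b
   21  cccbcab$abbbcbbccbcbcb  b

bc$aabccbccbcbbccbbcbb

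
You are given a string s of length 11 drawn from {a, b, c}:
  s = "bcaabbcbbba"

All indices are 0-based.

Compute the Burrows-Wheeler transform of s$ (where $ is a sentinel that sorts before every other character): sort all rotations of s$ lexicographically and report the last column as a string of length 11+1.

rank  rotation      last
    0  $bcaabbcbbba  a
    1  a$bcaabbcbbb  b
    2  aabbcbbba$bc  c
    3  abbcbbba$bca  a
    4  ba$bcaabbcbb  b
    5  bba$bcaabbcb  b
    6  bbba$bcaabbc  c
    7  bbcbbba$bcaa  a
    8  bcaabbcbbba$  $
    9  bcbbba$bcaab  b
   10  caabbcbbba$b  b
   11  cbbba$bcaabb  b

abcabbca$bbb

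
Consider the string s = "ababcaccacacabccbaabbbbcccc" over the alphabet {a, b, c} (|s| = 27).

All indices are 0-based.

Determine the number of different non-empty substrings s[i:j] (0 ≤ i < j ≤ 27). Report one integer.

329

rank→(start, suffix):
  0 → (17, 'aabbbbcccc')
  1 → (0, 'ababcaccacacabccbaabbbbcccc')
  2 → (18, 'abbbbcccc')
  3 → (2, 'abcaccacacabccbaabbbbcccc')
  4 → (12, 'abccbaabbbbcccc')
  5 → (10, 'acabccbaabbbbcccc')
  6 → (8, 'acacabccbaabbbbcccc')
  7 → (5, 'accacacabccbaabbbbcccc')
  8 → (16, 'baabbbbcccc')
  9 → (1, 'babcaccacacabccbaabbbbcccc')
  10 → (19, 'bbbbcccc')
  11 → (20, 'bbbcccc')
  12 → (21, 'bbcccc')
  13 → (3, 'bcaccacacabccbaabbbbcccc')
  14 → (13, 'bccbaabbbbcccc')
  15 → (22, 'bcccc')
  16 → (26, 'c')
  17 → (11, 'cabccbaabbbbcccc')
  18 → (9, 'cacabccbaabbbbcccc')
  19 → (7, 'cacacabccbaabbbbcccc')
  20 → (4, 'caccacacabccbaabbbbcccc')
  21 → (15, 'cbaabbbbcccc')
  22 → (25, 'cc')
  23 → (6, 'ccacacabccbaabbbbcccc')
  24 → (14, 'ccbaabbbbcccc')
  25 → (24, 'ccc')
  26 → (23, 'cccc')

SA = [17, 0, 18, 2, 12, 10, 8, 5, 16, 1, 19, 20, 21, 3, 13, 22, 26, 11, 9, 7, 4, 15, 25, 6, 14, 24, 23]
[i] adj suffixes → lcp
  [1] 17/0 → 1 ('a')
  [2] 0/18 → 2 ('ab')
  [3] 18/2 → 2 ('ab')
  [4] 2/12 → 3 ('abc')
  [5] 12/10 → 1 ('a')
  [6] 10/8 → 3 ('aca')
  [7] 8/5 → 2 ('ac')
  [8] 5/16 → 0 ('')
  [9] 16/1 → 2 ('ba')
  [10] 1/19 → 1 ('b')
  [11] 19/20 → 3 ('bbb')
  [12] 20/21 → 2 ('bb')
  [13] 21/3 → 1 ('b')
  [14] 3/13 → 2 ('bc')
  [15] 13/22 → 3 ('bcc')
  [16] 22/26 → 0 ('')
  [17] 26/11 → 1 ('c')
  [18] 11/9 → 2 ('ca')
  [19] 9/7 → 4 ('caca')
  [20] 7/4 → 3 ('cac')
  [21] 4/15 → 1 ('c')
  [22] 15/25 → 1 ('c')
  [23] 25/6 → 2 ('cc')
  [24] 6/14 → 2 ('cc')
  [25] 14/24 → 2 ('cc')
  [26] 24/23 → 3 ('ccc')

n(n+1)/2 = 27·28/2 = 378
Σ LCP = 0 + 1 + 2 + 2 + 3 + 1 + 3 + 2 + 0 + 2 + 1 + 3 + 2 + 1 + 2 + 3 + 0 + 1 + 2 + 4 + 3 + 1 + 1 + 2 + 2 + 2 + 3 = 49
distinct = 378 − 49 = 329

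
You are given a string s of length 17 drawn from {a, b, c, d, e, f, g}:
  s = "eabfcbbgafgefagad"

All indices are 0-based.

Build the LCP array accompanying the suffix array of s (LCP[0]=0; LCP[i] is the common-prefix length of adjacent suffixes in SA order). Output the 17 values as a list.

sorted suffixes:
  #0 SA[0]=1  'abfcbbgafgefagad'
  #1 SA[1]=15  'ad'
  #2 SA[2]=8  'afgefagad'
  #3 SA[3]=13  'agad'
  #4 SA[4]=5  'bbgafgefagad'
  #5 SA[5]=2  'bfcbbgafgefagad'
  #6 SA[6]=6  'bgafgefagad'
  #7 SA[7]=4  'cbbgafgefagad'
  #8 SA[8]=16  'd'
  #9 SA[9]=0  'eabfcbbgafgefagad'
  #10 SA[10]=11  'efagad'
  #11 SA[11]=12  'fagad'
  #12 SA[12]=3  'fcbbgafgefagad'
  #13 SA[13]=9  'fgefagad'
  #14 SA[14]=14  'gad'
  #15 SA[15]=7  'gafgefagad'
  #16 SA[16]=10  'gefagad'

SA = [1, 15, 8, 13, 5, 2, 6, 4, 16, 0, 11, 12, 3, 9, 14, 7, 10]
rank  pair      lcp
   1  s[1:],s[15:]  1  'a'
   2  s[15:],s[8:]  1  'a'
   3  s[8:],s[13:]  1  'a'
   4  s[13:],s[5:]  0  ''
   5  s[5:],s[2:]  1  'b'
   6  s[2:],s[6:]  1  'b'
   7  s[6:],s[4:]  0  ''
   8  s[4:],s[16:]  0  ''
   9  s[16:],s[0:]  0  ''
  10  s[0:],s[11:]  1  'e'
  11  s[11:],s[12:]  0  ''
  12  s[12:],s[3:]  1  'f'
  13  s[3:],s[9:]  1  'f'
  14  s[9:],s[14:]  0  ''
  15  s[14:],s[7:]  2  'ga'
  16  s[7:],s[10:]  1  'g'

[0, 1, 1, 1, 0, 1, 1, 0, 0, 0, 1, 0, 1, 1, 0, 2, 1]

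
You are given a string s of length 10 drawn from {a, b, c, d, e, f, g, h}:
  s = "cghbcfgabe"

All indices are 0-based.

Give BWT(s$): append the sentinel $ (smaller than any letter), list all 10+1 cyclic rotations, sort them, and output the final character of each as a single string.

rank  rotation     last
    0  $cghbcfgabe  e
    1  abe$cghbcfg  g
    2  bcfgabe$cgh  h
    3  be$cghbcfga  a
    4  cfgabe$cghb  b
    5  cghbcfgabe$  $
    6  e$cghbcfgab  b
    7  fgabe$cghbc  c
    8  gabe$cghbcf  f
    9  ghbcfgabe$c  c
   10  hbcfgabe$cg  g

eghab$bcfcg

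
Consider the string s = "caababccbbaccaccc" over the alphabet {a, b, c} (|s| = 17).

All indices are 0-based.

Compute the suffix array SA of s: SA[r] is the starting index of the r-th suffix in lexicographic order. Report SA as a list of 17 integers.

[1, 2, 4, 10, 13, 3, 9, 8, 5, 16, 0, 12, 7, 15, 11, 6, 14]

rank | idx | suffix
   0 |   1 | aababccbbaccaccc
   1 |   2 | ababccbbaccaccc
   2 |   4 | abccbbaccaccc
   3 |  10 | accaccc
   4 |  13 | accc
   5 |   3 | babccbbaccaccc
   6 |   9 | baccaccc
   7 |   8 | bbaccaccc
   8 |   5 | bccbbaccaccc
   9 |  16 | c
  10 |   0 | caababccbbaccaccc
  11 |  12 | caccc
  12 |   7 | cbbaccaccc
  13 |  15 | cc
  14 |  11 | ccaccc
  15 |   6 | ccbbaccaccc
  16 |  14 | ccc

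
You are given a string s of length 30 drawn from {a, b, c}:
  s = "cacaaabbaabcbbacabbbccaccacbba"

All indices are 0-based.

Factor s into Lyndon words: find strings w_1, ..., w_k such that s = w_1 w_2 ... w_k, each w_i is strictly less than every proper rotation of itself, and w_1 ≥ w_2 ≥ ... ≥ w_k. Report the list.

emit factor 1: 'c' (i=0, period=1)
emit factor 2: 'ac' (i=1, period=2)
emit factor 3: 'aaabbaabcbbacabbbccaccacbb' (i=3, period=26)
emit factor 4: 'a' (i=29, period=1)

["c", "ac", "aaabbaabcbbacabbbccaccacbb", "a"]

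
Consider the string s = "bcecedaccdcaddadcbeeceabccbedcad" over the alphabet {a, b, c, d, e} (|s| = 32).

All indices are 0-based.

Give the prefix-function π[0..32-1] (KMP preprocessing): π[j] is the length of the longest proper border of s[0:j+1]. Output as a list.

[0, 0, 0, 0, 0, 0, 0, 0, 0, 0, 0, 0, 0, 0, 0, 0, 0, 1, 0, 0, 0, 0, 0, 1, 2, 0, 1, 0, 0, 0, 0, 0]

π[0] = 0
j=1 s[j]='c': π[1]=0 (border '')
j=2 s[j]='e': π[2]=0 (border '')
j=3 s[j]='c': π[3]=0 (border '')
j=4 s[j]='e': π[4]=0 (border '')
j=5 s[j]='d': π[5]=0 (border '')
j=6 s[j]='a': π[6]=0 (border '')
j=7 s[j]='c': π[7]=0 (border '')
j=8 s[j]='c': π[8]=0 (border '')
j=9 s[j]='d': π[9]=0 (border '')
j=10 s[j]='c': π[10]=0 (border '')
j=11 s[j]='a': π[11]=0 (border '')
j=12 s[j]='d': π[12]=0 (border '')
j=13 s[j]='d': π[13]=0 (border '')
j=14 s[j]='a': π[14]=0 (border '')
j=15 s[j]='d': π[15]=0 (border '')
j=16 s[j]='c': π[16]=0 (border '')
j=17 s[j]='b': π[17]=1 (border 'b')
j=18 s[j]='e': k: 1→0; π[18]=0 (border '')
j=19 s[j]='e': π[19]=0 (border '')
j=20 s[j]='c': π[20]=0 (border '')
j=21 s[j]='e': π[21]=0 (border '')
j=22 s[j]='a': π[22]=0 (border '')
j=23 s[j]='b': π[23]=1 (border 'b')
j=24 s[j]='c': π[24]=2 (border 'bc')
j=25 s[j]='c': k: 2→0; π[25]=0 (border '')
j=26 s[j]='b': π[26]=1 (border 'b')
j=27 s[j]='e': k: 1→0; π[27]=0 (border '')
j=28 s[j]='d': π[28]=0 (border '')
j=29 s[j]='c': π[29]=0 (border '')
j=30 s[j]='a': π[30]=0 (border '')
j=31 s[j]='d': π[31]=0 (border '')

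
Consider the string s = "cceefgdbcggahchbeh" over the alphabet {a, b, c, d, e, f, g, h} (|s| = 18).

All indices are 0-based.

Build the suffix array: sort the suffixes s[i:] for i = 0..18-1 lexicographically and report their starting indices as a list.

rank→(start, suffix):
  0 → (11, 'ahchbeh')
  1 → (7, 'bcggahchbeh')
  2 → (15, 'beh')
  3 → (0, 'cceefgdbcggahchbeh')
  4 → (1, 'ceefgdbcggahchbeh')
  5 → (8, 'cggahchbeh')
  6 → (13, 'chbeh')
  7 → (6, 'dbcggahchbeh')
  8 → (2, 'eefgdbcggahchbeh')
  9 → (3, 'efgdbcggahchbeh')
  10 → (16, 'eh')
  11 → (4, 'fgdbcggahchbeh')
  12 → (10, 'gahchbeh')
  13 → (5, 'gdbcggahchbeh')
  14 → (9, 'ggahchbeh')
  15 → (17, 'h')
  16 → (14, 'hbeh')
  17 → (12, 'hchbeh')

[11, 7, 15, 0, 1, 8, 13, 6, 2, 3, 16, 4, 10, 5, 9, 17, 14, 12]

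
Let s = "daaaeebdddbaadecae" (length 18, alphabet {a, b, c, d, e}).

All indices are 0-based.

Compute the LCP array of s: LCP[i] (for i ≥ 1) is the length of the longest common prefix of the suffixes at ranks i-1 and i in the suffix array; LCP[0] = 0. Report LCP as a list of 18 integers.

sorted suffixes:
  #0 SA[0]=1  'aaaeebdddbaadecae'
  #1 SA[1]=11  'aadecae'
  #2 SA[2]=2  'aaeebdddbaadecae'
  #3 SA[3]=12  'adecae'
  #4 SA[4]=16  'ae'
  #5 SA[5]=3  'aeebdddbaadecae'
  #6 SA[6]=10  'baadecae'
  #7 SA[7]=6  'bdddbaadecae'
  #8 SA[8]=15  'cae'
  #9 SA[9]=0  'daaaeebdddbaadecae'
  #10 SA[10]=9  'dbaadecae'
  #11 SA[11]=8  'ddbaadecae'
  #12 SA[12]=7  'dddbaadecae'
  #13 SA[13]=13  'decae'
  #14 SA[14]=17  'e'
  #15 SA[15]=5  'ebdddbaadecae'
  #16 SA[16]=14  'ecae'
  #17 SA[17]=4  'eebdddbaadecae'

SA = [1, 11, 2, 12, 16, 3, 10, 6, 15, 0, 9, 8, 7, 13, 17, 5, 14, 4]
[i] adj suffixes → lcp
  [1] 1/11 → 2 ('aa')
  [2] 11/2 → 2 ('aa')
  [3] 2/12 → 1 ('a')
  [4] 12/16 → 1 ('a')
  [5] 16/3 → 2 ('ae')
  [6] 3/10 → 0 ('')
  [7] 10/6 → 1 ('b')
  [8] 6/15 → 0 ('')
  [9] 15/0 → 0 ('')
  [10] 0/9 → 1 ('d')
  [11] 9/8 → 1 ('d')
  [12] 8/7 → 2 ('dd')
  [13] 7/13 → 1 ('d')
  [14] 13/17 → 0 ('')
  [15] 17/5 → 1 ('e')
  [16] 5/14 → 1 ('e')
  [17] 14/4 → 1 ('e')

[0, 2, 2, 1, 1, 2, 0, 1, 0, 0, 1, 1, 2, 1, 0, 1, 1, 1]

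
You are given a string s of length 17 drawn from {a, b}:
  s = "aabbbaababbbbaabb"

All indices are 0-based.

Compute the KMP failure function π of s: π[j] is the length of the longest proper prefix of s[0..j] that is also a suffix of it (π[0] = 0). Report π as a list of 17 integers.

π[0] = 0
j=1 s[j]='a': π[1]=1 (border 'a')
j=2 s[j]='b': k: 1→0; π[2]=0 (border '')
j=3 s[j]='b': π[3]=0 (border '')
j=4 s[j]='b': π[4]=0 (border '')
j=5 s[j]='a': π[5]=1 (border 'a')
j=6 s[j]='a': π[6]=2 (border 'aa')
j=7 s[j]='b': π[7]=3 (border 'aab')
j=8 s[j]='a': k: 3→0; π[8]=1 (border 'a')
j=9 s[j]='b': k: 1→0; π[9]=0 (border '')
j=10 s[j]='b': π[10]=0 (border '')
j=11 s[j]='b': π[11]=0 (border '')
j=12 s[j]='b': π[12]=0 (border '')
j=13 s[j]='a': π[13]=1 (border 'a')
j=14 s[j]='a': π[14]=2 (border 'aa')
j=15 s[j]='b': π[15]=3 (border 'aab')
j=16 s[j]='b': π[16]=4 (border 'aabb')

[0, 1, 0, 0, 0, 1, 2, 3, 1, 0, 0, 0, 0, 1, 2, 3, 4]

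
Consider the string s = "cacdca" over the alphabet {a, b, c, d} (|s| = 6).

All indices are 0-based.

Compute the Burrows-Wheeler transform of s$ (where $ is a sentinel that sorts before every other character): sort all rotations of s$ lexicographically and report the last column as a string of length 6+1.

accd$ac

rank  rotation last
    0  $cacdca  a
    1  a$cacdc  c
    2  acdca$c  c
    3  ca$cacd  d
    4  cacdca$  $
    5  cdca$ca  a
    6  dca$cac  c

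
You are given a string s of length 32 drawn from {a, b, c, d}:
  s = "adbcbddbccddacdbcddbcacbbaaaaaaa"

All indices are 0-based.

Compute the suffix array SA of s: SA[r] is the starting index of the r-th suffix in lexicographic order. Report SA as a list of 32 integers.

sorted suffixes:
  #0 SA[0]=31  'a'
  #1 SA[1]=30  'aa'
  #2 SA[2]=29  'aaa'
  #3 SA[3]=28  'aaaa'
  #4 SA[4]=27  'aaaaa'
  #5 SA[5]=26  'aaaaaa'
  #6 SA[6]=25  'aaaaaaa'
  #7 SA[7]=21  'acbbaaaaaaa'
  #8 SA[8]=12  'acdbcddbcacbbaaaaaaa'
  #9 SA[9]=0  'adbcbddbccddacdbcddbcacbbaaaaaaa'
  #10 SA[10]=24  'baaaaaaa'
  #11 SA[11]=23  'bbaaaaaaa'
  #12 SA[12]=19  'bcacbbaaaaaaa'
  #13 SA[13]=2  'bcbddbccddacdbcddbcacbbaaaaaaa'
  #14 SA[14]=7  'bccddacdbcddbcacbbaaaaaaa'
  #15 SA[15]=15  'bcddbcacbbaaaaaaa'
  #16 SA[16]=4  'bddbccddacdbcddbcacbbaaaaaaa'
  #17 SA[17]=20  'cacbbaaaaaaa'
  #18 SA[18]=22  'cbbaaaaaaa'
  #19 SA[19]=3  'cbddbccddacdbcddbcacbbaaaaaaa'
  #20 SA[20]=8  'ccddacdbcddbcacbbaaaaaaa'
  #21 SA[21]=13  'cdbcddbcacbbaaaaaaa'
  #22 SA[22]=9  'cddacdbcddbcacbbaaaaaaa'
  #23 SA[23]=16  'cddbcacbbaaaaaaa'
  #24 SA[24]=11  'dacdbcddbcacbbaaaaaaa'
  #25 SA[25]=18  'dbcacbbaaaaaaa'
  #26 SA[26]=1  'dbcbddbccddacdbcddbcacbbaaaaaaa'
  #27 SA[27]=6  'dbccddacdbcddbcacbbaaaaaaa'
  #28 SA[28]=14  'dbcddbcacbbaaaaaaa'
  #29 SA[29]=10  'ddacdbcddbcacbbaaaaaaa'
  #30 SA[30]=17  'ddbcacbbaaaaaaa'
  #31 SA[31]=5  'ddbccddacdbcddbcacbbaaaaaaa'

[31, 30, 29, 28, 27, 26, 25, 21, 12, 0, 24, 23, 19, 2, 7, 15, 4, 20, 22, 3, 8, 13, 9, 16, 11, 18, 1, 6, 14, 10, 17, 5]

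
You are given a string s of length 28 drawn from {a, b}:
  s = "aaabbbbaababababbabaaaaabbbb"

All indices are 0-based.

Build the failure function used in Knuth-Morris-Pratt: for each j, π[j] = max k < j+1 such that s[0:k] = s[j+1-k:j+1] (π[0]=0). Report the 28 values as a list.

π[0] = 0
j=1 s[j]='a': π[1]=1 (border 'a')
j=2 s[j]='a': π[2]=2 (border 'aa')
j=3 s[j]='b': k: 2→1→0; π[3]=0 (border '')
j=4 s[j]='b': π[4]=0 (border '')
j=5 s[j]='b': π[5]=0 (border '')
j=6 s[j]='b': π[6]=0 (border '')
j=7 s[j]='a': π[7]=1 (border 'a')
j=8 s[j]='a': π[8]=2 (border 'aa')
j=9 s[j]='b': k: 2→1→0; π[9]=0 (border '')
j=10 s[j]='a': π[10]=1 (border 'a')
j=11 s[j]='b': k: 1→0; π[11]=0 (border '')
j=12 s[j]='a': π[12]=1 (border 'a')
j=13 s[j]='b': k: 1→0; π[13]=0 (border '')
j=14 s[j]='a': π[14]=1 (border 'a')
j=15 s[j]='b': k: 1→0; π[15]=0 (border '')
j=16 s[j]='b': π[16]=0 (border '')
j=17 s[j]='a': π[17]=1 (border 'a')
j=18 s[j]='b': k: 1→0; π[18]=0 (border '')
j=19 s[j]='a': π[19]=1 (border 'a')
j=20 s[j]='a': π[20]=2 (border 'aa')
j=21 s[j]='a': π[21]=3 (border 'aaa')
j=22 s[j]='a': k: 3→2; π[22]=3 (border 'aaa')
j=23 s[j]='a': k: 3→2; π[23]=3 (border 'aaa')
j=24 s[j]='b': π[24]=4 (border 'aaab')
j=25 s[j]='b': π[25]=5 (border 'aaabb')
j=26 s[j]='b': π[26]=6 (border 'aaabbb')
j=27 s[j]='b': π[27]=7 (border 'aaabbbb')

[0, 1, 2, 0, 0, 0, 0, 1, 2, 0, 1, 0, 1, 0, 1, 0, 0, 1, 0, 1, 2, 3, 3, 3, 4, 5, 6, 7]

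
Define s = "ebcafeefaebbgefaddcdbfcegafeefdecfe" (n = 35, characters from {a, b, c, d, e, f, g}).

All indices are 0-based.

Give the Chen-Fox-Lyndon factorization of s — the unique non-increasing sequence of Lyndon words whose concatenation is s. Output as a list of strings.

["e", "bc", "afeef", "aebbgef", "addcdbfcegafeefdecfe"]

emit factor 1: 'e' (i=0, period=1)
emit factor 2: 'bc' (i=1, period=2)
emit factor 3: 'afeef' (i=3, period=5)
emit factor 4: 'aebbgef' (i=8, period=7)
emit factor 5: 'addcdbfcegafeefdecfe' (i=15, period=20)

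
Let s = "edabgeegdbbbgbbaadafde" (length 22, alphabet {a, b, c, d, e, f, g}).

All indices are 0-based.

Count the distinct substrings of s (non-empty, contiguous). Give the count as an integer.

233

sorted suffixes:
  #0 SA[0]=15  'aadafde'
  #1 SA[1]=2  'abgeegdbbbgbbaadafde'
  #2 SA[2]=16  'adafde'
  #3 SA[3]=18  'afde'
  #4 SA[4]=14  'baadafde'
  #5 SA[5]=13  'bbaadafde'
  #6 SA[6]=9  'bbbgbbaadafde'
  #7 SA[7]=10  'bbgbbaadafde'
  #8 SA[8]=11  'bgbbaadafde'
  #9 SA[9]=3  'bgeegdbbbgbbaadafde'
  #10 SA[10]=1  'dabgeegdbbbgbbaadafde'
  #11 SA[11]=17  'dafde'
  #12 SA[12]=8  'dbbbgbbaadafde'
  #13 SA[13]=20  'de'
  #14 SA[14]=21  'e'
  #15 SA[15]=0  'edabgeegdbbbgbbaadafde'
  #16 SA[16]=5  'eegdbbbgbbaadafde'
  #17 SA[17]=6  'egdbbbgbbaadafde'
  #18 SA[18]=19  'fde'
  #19 SA[19]=12  'gbbaadafde'
  #20 SA[20]=7  'gdbbbgbbaadafde'
  #21 SA[21]=4  'geegdbbbgbbaadafde'

SA = [15, 2, 16, 18, 14, 13, 9, 10, 11, 3, 1, 17, 8, 20, 21, 0, 5, 6, 19, 12, 7, 4]
[i] adj suffixes → lcp
  [1] 15/2 → 1 ('a')
  [2] 2/16 → 1 ('a')
  [3] 16/18 → 1 ('a')
  [4] 18/14 → 0 ('')
  [5] 14/13 → 1 ('b')
  [6] 13/9 → 2 ('bb')
  [7] 9/10 → 2 ('bb')
  [8] 10/11 → 1 ('b')
  [9] 11/3 → 2 ('bg')
  [10] 3/1 → 0 ('')
  [11] 1/17 → 2 ('da')
  [12] 17/8 → 1 ('d')
  [13] 8/20 → 1 ('d')
  [14] 20/21 → 0 ('')
  [15] 21/0 → 1 ('e')
  [16] 0/5 → 1 ('e')
  [17] 5/6 → 1 ('e')
  [18] 6/19 → 0 ('')
  [19] 19/12 → 0 ('')
  [20] 12/7 → 1 ('g')
  [21] 7/4 → 1 ('g')

n(n+1)/2 = 22·23/2 = 253
Σ LCP = 0 + 1 + 1 + 1 + 0 + 1 + 2 + 2 + 1 + 2 + 0 + 2 + 1 + 1 + 0 + 1 + 1 + 1 + 0 + 0 + 1 + 1 = 20
distinct = 253 − 20 = 233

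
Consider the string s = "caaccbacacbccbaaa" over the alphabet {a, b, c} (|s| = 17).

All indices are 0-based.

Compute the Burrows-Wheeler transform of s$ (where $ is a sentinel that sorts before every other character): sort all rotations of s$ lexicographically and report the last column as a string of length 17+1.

rank  rotation            last
    0  $caaccbacacbccbaaa  a
    1  a$caaccbacacbccbaa  a
    2  aa$caaccbacacbccba  a
    3  aaa$caaccbacacbccb  b
    4  aaccbacacbccbaaa$c  c
    5  acacbccbaaa$caaccb  b
    6  acbccbaaa$caaccbac  c
    7  accbacacbccbaaa$ca  a
    8  baaa$caaccbacacbcc  c
    9  bacacbccbaaa$caacc  c
   10  bccbaaa$caaccbacac  c
   11  caaccbacacbccbaaa$  $
   12  cacbccbaaa$caaccba  a
   13  cbaaa$caaccbacacbc  c
   14  cbacacbccbaaa$caac  c
   15  cbccbaaa$caaccbaca  a
   16  ccbaaa$caaccbacacb  b
   17  ccbacacbccbaaa$caa  a

aaabcbcaccc$accaba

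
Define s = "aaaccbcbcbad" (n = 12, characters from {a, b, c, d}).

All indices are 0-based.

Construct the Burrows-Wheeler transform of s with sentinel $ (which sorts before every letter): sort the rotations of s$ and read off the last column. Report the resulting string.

d$aabcccbbcaa

rank  rotation       last
    0  $aaaccbcbcbad  d
    1  aaaccbcbcbad$  $
    2  aaccbcbcbad$a  a
    3  accbcbcbad$aa  a
    4  ad$aaaccbcbcb  b
    5  bad$aaaccbcbc  c
    6  bcbad$aaaccbc  c
    7  bcbcbad$aaacc  c
    8  cbad$aaaccbcb  b
    9  cbcbad$aaaccb  b
   10  cbcbcbad$aaac  c
   11  ccbcbcbad$aaa  a
   12  d$aaaccbcbcba  a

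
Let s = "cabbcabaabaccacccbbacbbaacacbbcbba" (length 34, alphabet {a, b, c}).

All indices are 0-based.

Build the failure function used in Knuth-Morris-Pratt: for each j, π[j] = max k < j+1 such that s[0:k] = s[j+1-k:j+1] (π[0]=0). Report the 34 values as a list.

[0, 0, 0, 0, 1, 2, 3, 0, 0, 0, 0, 1, 1, 2, 1, 1, 1, 0, 0, 0, 1, 0, 0, 0, 0, 1, 2, 1, 0, 0, 1, 0, 0, 0]

π[0] = 0
j=1 s[j]='a': π[1]=0 (border '')
j=2 s[j]='b': π[2]=0 (border '')
j=3 s[j]='b': π[3]=0 (border '')
j=4 s[j]='c': π[4]=1 (border 'c')
j=5 s[j]='a': π[5]=2 (border 'ca')
j=6 s[j]='b': π[6]=3 (border 'cab')
j=7 s[j]='a': k: 3→0; π[7]=0 (border '')
j=8 s[j]='a': π[8]=0 (border '')
j=9 s[j]='b': π[9]=0 (border '')
j=10 s[j]='a': π[10]=0 (border '')
j=11 s[j]='c': π[11]=1 (border 'c')
j=12 s[j]='c': k: 1→0; π[12]=1 (border 'c')
j=13 s[j]='a': π[13]=2 (border 'ca')
j=14 s[j]='c': k: 2→0; π[14]=1 (border 'c')
j=15 s[j]='c': k: 1→0; π[15]=1 (border 'c')
j=16 s[j]='c': k: 1→0; π[16]=1 (border 'c')
j=17 s[j]='b': k: 1→0; π[17]=0 (border '')
j=18 s[j]='b': π[18]=0 (border '')
j=19 s[j]='a': π[19]=0 (border '')
j=20 s[j]='c': π[20]=1 (border 'c')
j=21 s[j]='b': k: 1→0; π[21]=0 (border '')
j=22 s[j]='b': π[22]=0 (border '')
j=23 s[j]='a': π[23]=0 (border '')
j=24 s[j]='a': π[24]=0 (border '')
j=25 s[j]='c': π[25]=1 (border 'c')
j=26 s[j]='a': π[26]=2 (border 'ca')
j=27 s[j]='c': k: 2→0; π[27]=1 (border 'c')
j=28 s[j]='b': k: 1→0; π[28]=0 (border '')
j=29 s[j]='b': π[29]=0 (border '')
j=30 s[j]='c': π[30]=1 (border 'c')
j=31 s[j]='b': k: 1→0; π[31]=0 (border '')
j=32 s[j]='b': π[32]=0 (border '')
j=33 s[j]='a': π[33]=0 (border '')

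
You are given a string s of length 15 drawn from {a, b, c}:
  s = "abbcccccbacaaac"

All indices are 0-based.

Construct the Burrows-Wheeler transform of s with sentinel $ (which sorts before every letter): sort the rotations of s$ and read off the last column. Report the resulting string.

rank  rotation          last
    0  $abbcccccbacaaac  c
    1  aaac$abbcccccbac  c
    2  aac$abbcccccbaca  a
    3  abbcccccbacaaac$  $
    4  ac$abbcccccbacaa  a
    5  acaaac$abbcccccb  b
    6  bacaaac$abbccccc  c
    7  bbcccccbacaaac$a  a
    8  bcccccbacaaac$ab  b
    9  c$abbcccccbacaaa  a
   10  caaac$abbcccccba  a
   11  cbacaaac$abbcccc  c
   12  ccbacaaac$abbccc  c
   13  cccbacaaac$abbcc  c
   14  ccccbacaaac$abbc  c
   15  cccccbacaaac$abb  b

cca$abcabaaccccb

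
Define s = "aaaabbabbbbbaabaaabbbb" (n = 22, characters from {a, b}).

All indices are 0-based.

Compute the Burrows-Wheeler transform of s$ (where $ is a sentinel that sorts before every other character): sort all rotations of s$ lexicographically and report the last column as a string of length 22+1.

rank  rotation                 last
    0  $aaaabbabbbbbaabaaabbbb  b
    1  aaaabbabbbbbaabaaabbbb$  $
    2  aaabbabbbbbaabaaabbbb$a  a
    3  aaabbbb$aaaabbabbbbbaab  b
    4  aabaaabbbb$aaaabbabbbbb  b
    5  aabbabbbbbaabaaabbbb$aa  a
    6  aabbbb$aaaabbabbbbbaaba  a
    7  abaaabbbb$aaaabbabbbbba  a
    8  abbabbbbbaabaaabbbb$aaa  a
    9  abbbb$aaaabbabbbbbaabaa  a
   10  abbbbbaabaaabbbb$aaaabb  b
   11  b$aaaabbabbbbbaabaaabbb  b
   12  baaabbbb$aaaabbabbbbbaa  a
   13  baabaaabbbb$aaaabbabbbb  b
   14  babbbbbaabaaabbbb$aaaab  b
   15  bb$aaaabbabbbbbaabaaabb  b
   16  bbaabaaabbbb$aaaabbabbb  b
   17  bbabbbbbaabaaabbbb$aaaa  a
   18  bbb$aaaabbabbbbbaabaaab  b
   19  bbbaabaaabbbb$aaaabbabb  b
   20  bbbb$aaaabbabbbbbaabaaa  a
   21  bbbbaabaaabbbb$aaaabbab  b
   22  bbbbbaabaaabbbb$aaaabba  a

b$abbaaaaabbabbbbabbaba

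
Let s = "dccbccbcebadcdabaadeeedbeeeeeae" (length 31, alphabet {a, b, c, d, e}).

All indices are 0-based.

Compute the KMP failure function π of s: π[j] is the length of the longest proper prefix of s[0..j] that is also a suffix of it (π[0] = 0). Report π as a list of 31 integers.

[0, 0, 0, 0, 0, 0, 0, 0, 0, 0, 0, 1, 2, 1, 0, 0, 0, 0, 1, 0, 0, 0, 1, 0, 0, 0, 0, 0, 0, 0, 0]

π[0] = 0
j=1 s[j]='c': π[1]=0 (border '')
j=2 s[j]='c': π[2]=0 (border '')
j=3 s[j]='b': π[3]=0 (border '')
j=4 s[j]='c': π[4]=0 (border '')
j=5 s[j]='c': π[5]=0 (border '')
j=6 s[j]='b': π[6]=0 (border '')
j=7 s[j]='c': π[7]=0 (border '')
j=8 s[j]='e': π[8]=0 (border '')
j=9 s[j]='b': π[9]=0 (border '')
j=10 s[j]='a': π[10]=0 (border '')
j=11 s[j]='d': π[11]=1 (border 'd')
j=12 s[j]='c': π[12]=2 (border 'dc')
j=13 s[j]='d': k: 2→0; π[13]=1 (border 'd')
j=14 s[j]='a': k: 1→0; π[14]=0 (border '')
j=15 s[j]='b': π[15]=0 (border '')
j=16 s[j]='a': π[16]=0 (border '')
j=17 s[j]='a': π[17]=0 (border '')
j=18 s[j]='d': π[18]=1 (border 'd')
j=19 s[j]='e': k: 1→0; π[19]=0 (border '')
j=20 s[j]='e': π[20]=0 (border '')
j=21 s[j]='e': π[21]=0 (border '')
j=22 s[j]='d': π[22]=1 (border 'd')
j=23 s[j]='b': k: 1→0; π[23]=0 (border '')
j=24 s[j]='e': π[24]=0 (border '')
j=25 s[j]='e': π[25]=0 (border '')
j=26 s[j]='e': π[26]=0 (border '')
j=27 s[j]='e': π[27]=0 (border '')
j=28 s[j]='e': π[28]=0 (border '')
j=29 s[j]='a': π[29]=0 (border '')
j=30 s[j]='e': π[30]=0 (border '')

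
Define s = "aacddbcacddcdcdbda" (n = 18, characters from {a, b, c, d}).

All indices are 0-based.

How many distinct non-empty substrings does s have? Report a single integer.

146

rank | idx | suffix
   0 |  17 | a
   1 |   0 | aacddbcacddcdcdbda
   2 |   1 | acddbcacddcdcdbda
   3 |   7 | acddcdcdbda
   4 |   5 | bcacddcdcdbda
   5 |  15 | bda
   6 |   6 | cacddcdcdbda
   7 |  13 | cdbda
   8 |  11 | cdcdbda
   9 |   2 | cddbcacddcdcdbda
  10 |   8 | cddcdcdbda
  11 |  16 | da
  12 |   4 | dbcacddcdcdbda
  13 |  14 | dbda
  14 |  12 | dcdbda
  15 |  10 | dcdcdbda
  16 |   3 | ddbcacddcdcdbda
  17 |   9 | ddcdcdbda

SA = [17, 0, 1, 7, 5, 15, 6, 13, 11, 2, 8, 16, 4, 14, 12, 10, 3, 9]
rank  pair      lcp
   1  s[17:],s[0:]  1  'a'
   2  s[0:],s[1:]  1  'a'
   3  s[1:],s[7:]  4  'acdd'
   4  s[7:],s[5:]  0  ''
   5  s[5:],s[15:]  1  'b'
   6  s[15:],s[6:]  0  ''
   7  s[6:],s[13:]  1  'c'
   8  s[13:],s[11:]  2  'cd'
   9  s[11:],s[2:]  2  'cd'
  10  s[2:],s[8:]  3  'cdd'
  11  s[8:],s[16:]  0  ''
  12  s[16:],s[4:]  1  'd'
  13  s[4:],s[14:]  2  'db'
  14  s[14:],s[12:]  1  'd'
  15  s[12:],s[10:]  3  'dcd'
  16  s[10:],s[3:]  1  'd'
  17  s[3:],s[9:]  2  'dd'

n(n+1)/2 = 18·19/2 = 171
Σ LCP = 0 + 1 + 1 + 4 + 0 + 1 + 0 + 1 + 2 + 2 + 3 + 0 + 1 + 2 + 1 + 3 + 1 + 2 = 25
distinct = 171 − 25 = 146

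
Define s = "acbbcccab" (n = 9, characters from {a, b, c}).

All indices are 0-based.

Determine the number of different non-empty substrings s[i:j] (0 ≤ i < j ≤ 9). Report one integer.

38

rank | idx | suffix
   0 |   7 | ab
   1 |   0 | acbbcccab
   2 |   8 | b
   3 |   2 | bbcccab
   4 |   3 | bcccab
   5 |   6 | cab
   6 |   1 | cbbcccab
   7 |   5 | ccab
   8 |   4 | cccab

SA = [7, 0, 8, 2, 3, 6, 1, 5, 4]
rank  pair      lcp
   1  s[7:],s[0:]  1  'a'
   2  s[0:],s[8:]  0  ''
   3  s[8:],s[2:]  1  'b'
   4  s[2:],s[3:]  1  'b'
   5  s[3:],s[6:]  0  ''
   6  s[6:],s[1:]  1  'c'
   7  s[1:],s[5:]  1  'c'
   8  s[5:],s[4:]  2  'cc'

n(n+1)/2 = 9·10/2 = 45
Σ LCP = 0 + 1 + 0 + 1 + 1 + 0 + 1 + 1 + 2 = 7
distinct = 45 − 7 = 38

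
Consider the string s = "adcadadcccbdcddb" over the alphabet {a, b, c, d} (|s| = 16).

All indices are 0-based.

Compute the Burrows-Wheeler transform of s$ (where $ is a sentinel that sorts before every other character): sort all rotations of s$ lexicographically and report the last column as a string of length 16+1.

rank  rotation           last
    0  $adcadadcccbdcddb  b
    1  adadcccbdcddb$adc  c
    2  adcadadcccbdcddb$  $
    3  adcccbdcddb$adcad  d
    4  b$adcadadcccbdcdd  d
    5  bdcddb$adcadadccc  c
    6  cadadcccbdcddb$ad  d
    7  cbdcddb$adcadadcc  c
    8  ccbdcddb$adcadadc  c
    9  cccbdcddb$adcadad  d
   10  cddb$adcadadcccbd  d
   11  dadcccbdcddb$adca  a
   12  db$adcadadcccbdcd  d
   13  dcadadcccbdcddb$a  a
   14  dcccbdcddb$adcada  a
   15  dcddb$adcadadcccb  b
   16  ddb$adcadadcccbdc  c

bc$ddcdccddadaabc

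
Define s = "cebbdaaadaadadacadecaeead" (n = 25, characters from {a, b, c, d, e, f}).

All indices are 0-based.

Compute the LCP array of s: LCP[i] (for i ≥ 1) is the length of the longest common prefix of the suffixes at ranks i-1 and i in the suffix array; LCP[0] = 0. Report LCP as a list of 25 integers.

[0, 2, 4, 1, 1, 2, 3, 3, 2, 1, 0, 1, 0, 2, 1, 0, 1, 3, 2, 2, 1, 0, 1, 1, 1]

rank→(start, suffix):
  0 → (5, 'aaadaadadacadecaeead')
  1 → (6, 'aadaadadacadecaeead')
  2 → (9, 'aadadacadecaeead')
  3 → (14, 'acadecaeead')
  4 → (23, 'ad')
  5 → (7, 'adaadadacadecaeead')
  6 → (12, 'adacadecaeead')
  7 → (10, 'adadacadecaeead')
  8 → (16, 'adecaeead')
  9 → (20, 'aeead')
  10 → (2, 'bbdaaadaadadacadecaeead')
  11 → (3, 'bdaaadaadadacadecaeead')
  12 → (15, 'cadecaeead')
  13 → (19, 'caeead')
  14 → (0, 'cebbdaaadaadadacadecaeead')
  15 → (24, 'd')
  16 → (4, 'daaadaadadacadecaeead')
  17 → (8, 'daadadacadecaeead')
  18 → (13, 'dacadecaeead')
  19 → (11, 'dadacadecaeead')
  20 → (17, 'decaeead')
  21 → (22, 'ead')
  22 → (1, 'ebbdaaadaadadacadecaeead')
  23 → (18, 'ecaeead')
  24 → (21, 'eead')

SA = [5, 6, 9, 14, 23, 7, 12, 10, 16, 20, 2, 3, 15, 19, 0, 24, 4, 8, 13, 11, 17, 22, 1, 18, 21]
i: (SA[i-1],SA[i]) lcp shared
  1: (5,6) 2 'aa'
  2: (6,9) 4 'aada'
  3: (9,14) 1 'a'
  4: (14,23) 1 'a'
  5: (23,7) 2 'ad'
  6: (7,12) 3 'ada'
  7: (12,10) 3 'ada'
  8: (10,16) 2 'ad'
  9: (16,20) 1 'a'
  10: (20,2) 0 ''
  11: (2,3) 1 'b'
  12: (3,15) 0 ''
  13: (15,19) 2 'ca'
  14: (19,0) 1 'c'
  15: (0,24) 0 ''
  16: (24,4) 1 'd'
  17: (4,8) 3 'daa'
  18: (8,13) 2 'da'
  19: (13,11) 2 'da'
  20: (11,17) 1 'd'
  21: (17,22) 0 ''
  22: (22,1) 1 'e'
  23: (1,18) 1 'e'
  24: (18,21) 1 'e'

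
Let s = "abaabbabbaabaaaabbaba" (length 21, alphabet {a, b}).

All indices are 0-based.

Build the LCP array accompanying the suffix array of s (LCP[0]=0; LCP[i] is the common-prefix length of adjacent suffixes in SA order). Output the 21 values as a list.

rank | idx | suffix
   0 |  20 | a
   1 |  12 | aaaabbaba
   2 |  13 | aaabbaba
   3 |   9 | aabaaaabbaba
   4 |  14 | aabbaba
   5 |   2 | aabbabbaabaaaabbaba
   6 |  18 | aba
   7 |  10 | abaaaabbaba
   8 |   0 | abaabbabbaabaaaabbaba
   9 |   6 | abbaabaaaabbaba
  10 |  15 | abbaba
  11 |   3 | abbabbaabaaaabbaba
  12 |  19 | ba
  13 |  11 | baaaabbaba
  14 |   8 | baabaaaabbaba
  15 |   1 | baabbabbaabaaaabbaba
  16 |  17 | baba
  17 |   5 | babbaabaaaabbaba
  18 |   7 | bbaabaaaabbaba
  19 |  16 | bbaba
  20 |   4 | bbabbaabaaaabbaba

SA = [20, 12, 13, 9, 14, 2, 18, 10, 0, 6, 15, 3, 19, 11, 8, 1, 17, 5, 7, 16, 4]
[i] adj suffixes → lcp
  [1] 20/12 → 1 ('a')
  [2] 12/13 → 3 ('aaa')
  [3] 13/9 → 2 ('aa')
  [4] 9/14 → 3 ('aab')
  [5] 14/2 → 6 ('aabbab')
  [6] 2/18 → 1 ('a')
  [7] 18/10 → 3 ('aba')
  [8] 10/0 → 4 ('abaa')
  [9] 0/6 → 2 ('ab')
  [10] 6/15 → 4 ('abba')
  [11] 15/3 → 5 ('abbab')
  [12] 3/19 → 0 ('')
  [13] 19/11 → 2 ('ba')
  [14] 11/8 → 3 ('baa')
  [15] 8/1 → 4 ('baab')
  [16] 1/17 → 2 ('ba')
  [17] 17/5 → 3 ('bab')
  [18] 5/7 → 1 ('b')
  [19] 7/16 → 3 ('bba')
  [20] 16/4 → 4 ('bbab')

[0, 1, 3, 2, 3, 6, 1, 3, 4, 2, 4, 5, 0, 2, 3, 4, 2, 3, 1, 3, 4]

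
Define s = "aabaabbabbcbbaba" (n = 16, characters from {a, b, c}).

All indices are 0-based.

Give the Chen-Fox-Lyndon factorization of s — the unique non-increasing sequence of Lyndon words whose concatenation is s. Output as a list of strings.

["aabaabbabbcbbab", "a"]

emit factor 1: 'aabaabbabbcbbab' (i=0, period=15)
emit factor 2: 'a' (i=15, period=1)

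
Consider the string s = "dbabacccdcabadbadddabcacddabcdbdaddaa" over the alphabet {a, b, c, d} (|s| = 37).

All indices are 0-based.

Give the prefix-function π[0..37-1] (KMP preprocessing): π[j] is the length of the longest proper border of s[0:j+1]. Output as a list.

π[0] = 0
j=1 s[j]='b': π[1]=0 (border '')
j=2 s[j]='a': π[2]=0 (border '')
j=3 s[j]='b': π[3]=0 (border '')
j=4 s[j]='a': π[4]=0 (border '')
j=5 s[j]='c': π[5]=0 (border '')
j=6 s[j]='c': π[6]=0 (border '')
j=7 s[j]='c': π[7]=0 (border '')
j=8 s[j]='d': π[8]=1 (border 'd')
j=9 s[j]='c': k: 1→0; π[9]=0 (border '')
j=10 s[j]='a': π[10]=0 (border '')
j=11 s[j]='b': π[11]=0 (border '')
j=12 s[j]='a': π[12]=0 (border '')
j=13 s[j]='d': π[13]=1 (border 'd')
j=14 s[j]='b': π[14]=2 (border 'db')
j=15 s[j]='a': π[15]=3 (border 'dba')
j=16 s[j]='d': k: 3→0; π[16]=1 (border 'd')
j=17 s[j]='d': k: 1→0; π[17]=1 (border 'd')
j=18 s[j]='d': k: 1→0; π[18]=1 (border 'd')
j=19 s[j]='a': k: 1→0; π[19]=0 (border '')
j=20 s[j]='b': π[20]=0 (border '')
j=21 s[j]='c': π[21]=0 (border '')
j=22 s[j]='a': π[22]=0 (border '')
j=23 s[j]='c': π[23]=0 (border '')
j=24 s[j]='d': π[24]=1 (border 'd')
j=25 s[j]='d': k: 1→0; π[25]=1 (border 'd')
j=26 s[j]='a': k: 1→0; π[26]=0 (border '')
j=27 s[j]='b': π[27]=0 (border '')
j=28 s[j]='c': π[28]=0 (border '')
j=29 s[j]='d': π[29]=1 (border 'd')
j=30 s[j]='b': π[30]=2 (border 'db')
j=31 s[j]='d': k: 2→0; π[31]=1 (border 'd')
j=32 s[j]='a': k: 1→0; π[32]=0 (border '')
j=33 s[j]='d': π[33]=1 (border 'd')
j=34 s[j]='d': k: 1→0; π[34]=1 (border 'd')
j=35 s[j]='a': k: 1→0; π[35]=0 (border '')
j=36 s[j]='a': π[36]=0 (border '')

[0, 0, 0, 0, 0, 0, 0, 0, 1, 0, 0, 0, 0, 1, 2, 3, 1, 1, 1, 0, 0, 0, 0, 0, 1, 1, 0, 0, 0, 1, 2, 1, 0, 1, 1, 0, 0]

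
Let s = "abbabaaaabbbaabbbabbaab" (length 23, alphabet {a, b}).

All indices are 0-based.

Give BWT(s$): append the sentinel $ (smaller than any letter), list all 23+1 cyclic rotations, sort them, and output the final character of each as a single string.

rank  rotation                  last
    0  $abbabaaaabbbaabbbabbaab  b
    1  aaaabbbaabbbabbaab$abbab  b
    2  aaabbbaabbbabbaab$abbaba  a
    3  aab$abbabaaaabbbaabbbabb  b
    4  aabbbaabbbabbaab$abbabaa  a
    5  aabbbabbaab$abbabaaaabbb  b
    6  ab$abbabaaaabbbaabbbabba  a
    7  abaaaabbbaabbbabbaab$abb  b
    8  abbaab$abbabaaaabbbaabbb  b
    9  abbabaaaabbbaabbbabbaab$  $
   10  abbbaabbbabbaab$abbabaaa  a
   11  abbbabbaab$abbabaaaabbba  a
   12  b$abbabaaaabbbaabbbabbaa  a
   13  baaaabbbaabbbabbaab$abba  a
   14  baab$abbabaaaabbbaabbbab  b
   15  baabbbabbaab$abbabaaaabb  b
   16  babaaaabbbaabbbabbaab$ab  b
   17  babbaab$abbabaaaabbbaabb  b
   18  bbaab$abbabaaaabbbaabbba  a
   19  bbaabbbabbaab$abbabaaaab  b
   20  bbabaaaabbbaabbbabbaab$a  a
   21  bbabbaab$abbabaaaabbbaab  b
   22  bbbaabbbabbaab$abbabaaaa  a
   23  bbbabbaab$abbabaaaabbbaa  a

bbabababb$aaaabbbbababaa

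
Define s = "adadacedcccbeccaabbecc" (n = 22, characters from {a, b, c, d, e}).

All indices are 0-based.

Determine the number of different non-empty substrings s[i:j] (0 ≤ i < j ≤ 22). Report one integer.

rank→(start, suffix):
  0 → (15, 'aabbecc')
  1 → (16, 'abbecc')
  2 → (4, 'acedcccbeccaabbecc')
  3 → (2, 'adacedcccbeccaabbecc')
  4 → (0, 'adadacedcccbeccaabbecc')
  5 → (17, 'bbecc')
  6 → (18, 'becc')
  7 → (11, 'beccaabbecc')
  8 → (21, 'c')
  9 → (14, 'caabbecc')
  10 → (10, 'cbeccaabbecc')
  11 → (20, 'cc')
  12 → (13, 'ccaabbecc')
  13 → (9, 'ccbeccaabbecc')
  14 → (8, 'cccbeccaabbecc')
  15 → (5, 'cedcccbeccaabbecc')
  16 → (3, 'dacedcccbeccaabbecc')
  17 → (1, 'dadacedcccbeccaabbecc')
  18 → (7, 'dcccbeccaabbecc')
  19 → (19, 'ecc')
  20 → (12, 'eccaabbecc')
  21 → (6, 'edcccbeccaabbecc')

SA = [15, 16, 4, 2, 0, 17, 18, 11, 21, 14, 10, 20, 13, 9, 8, 5, 3, 1, 7, 19, 12, 6]
rank  pair      lcp
   1  s[15:],s[16:]  1  'a'
   2  s[16:],s[4:]  1  'a'
   3  s[4:],s[2:]  1  'a'
   4  s[2:],s[0:]  3  'ada'
   5  s[0:],s[17:]  0  ''
   6  s[17:],s[18:]  1  'b'
   7  s[18:],s[11:]  4  'becc'
   8  s[11:],s[21:]  0  ''
   9  s[21:],s[14:]  1  'c'
  10  s[14:],s[10:]  1  'c'
  11  s[10:],s[20:]  1  'c'
  12  s[20:],s[13:]  2  'cc'
  13  s[13:],s[9:]  2  'cc'
  14  s[9:],s[8:]  2  'cc'
  15  s[8:],s[5:]  1  'c'
  16  s[5:],s[3:]  0  ''
  17  s[3:],s[1:]  2  'da'
  18  s[1:],s[7:]  1  'd'
  19  s[7:],s[19:]  0  ''
  20  s[19:],s[12:]  3  'ecc'
  21  s[12:],s[6:]  1  'e'

n(n+1)/2 = 22·23/2 = 253
Σ LCP = 0 + 1 + 1 + 1 + 3 + 0 + 1 + 4 + 0 + 1 + 1 + 1 + 2 + 2 + 2 + 1 + 0 + 2 + 1 + 0 + 3 + 1 = 28
distinct = 253 − 28 = 225

225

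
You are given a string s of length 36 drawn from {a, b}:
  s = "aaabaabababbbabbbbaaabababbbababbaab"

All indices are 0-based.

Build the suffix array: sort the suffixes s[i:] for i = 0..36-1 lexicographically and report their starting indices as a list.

rank→(start, suffix):
  0 → (0, 'aaabaabababbbabbbbaaabababbbababbaab')
  1 → (18, 'aaabababbbababbaab')
  2 → (33, 'aab')
  3 → (1, 'aabaabababbbabbbbaaabababbbababbaab')
  4 → (19, 'aabababbbababbaab')
  5 → (4, 'aabababbbabbbbaaabababbbababbaab')
  6 → (34, 'ab')
  7 → (2, 'abaabababbbabbbbaaabababbbababbaab')
  8 → (20, 'abababbbababbaab')
  9 → (5, 'abababbbabbbbaaabababbbababbaab')
  10 → (28, 'ababbaab')
  11 → (22, 'ababbbababbaab')
  12 → (7, 'ababbbabbbbaaabababbbababbaab')
  13 → (30, 'abbaab')
  14 → (24, 'abbbababbaab')
  15 → (9, 'abbbabbbbaaabababbbababbaab')
  16 → (13, 'abbbbaaabababbbababbaab')
  17 → (35, 'b')
  18 → (17, 'baaabababbbababbaab')
  19 → (32, 'baab')
  20 → (3, 'baabababbbabbbbaaabababbbababbaab')
  21 → (27, 'bababbaab')
  22 → (21, 'bababbbababbaab')
  23 → (6, 'bababbbabbbbaaabababbbababbaab')
  24 → (29, 'babbaab')
  25 → (23, 'babbbababbaab')
  26 → (8, 'babbbabbbbaaabababbbababbaab')
  27 → (12, 'babbbbaaabababbbababbaab')
  28 → (16, 'bbaaabababbbababbaab')
  29 → (31, 'bbaab')
  30 → (26, 'bbababbaab')
  31 → (11, 'bbabbbbaaabababbbababbaab')
  32 → (15, 'bbbaaabababbbababbaab')
  33 → (25, 'bbbababbaab')
  34 → (10, 'bbbabbbbaaabababbbababbaab')
  35 → (14, 'bbbbaaabababbbababbaab')

[0, 18, 33, 1, 19, 4, 34, 2, 20, 5, 28, 22, 7, 30, 24, 9, 13, 35, 17, 32, 3, 27, 21, 6, 29, 23, 8, 12, 16, 31, 26, 11, 15, 25, 10, 14]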